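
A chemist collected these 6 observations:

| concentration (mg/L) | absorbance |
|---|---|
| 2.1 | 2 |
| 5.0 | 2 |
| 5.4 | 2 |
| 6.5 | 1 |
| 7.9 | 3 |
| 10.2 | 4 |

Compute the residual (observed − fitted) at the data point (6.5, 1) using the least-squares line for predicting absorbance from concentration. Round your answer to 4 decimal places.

-1.4122

n = 6, Σx = 37.1, Σy = 14, Σxy = 96, Σx² = 267.27
Sxx = Σx² − (Σx)²/n = 267.27 − 229.401667 = 37.868333
Sxy = Σxy − (Σx)(Σy)/n = 96 − 86.566667 = 9.433333
b = Sxy/Sxx = 9.433333/37.868333 = 0.249109
a = ȳ − b·x̄ = 2.333333 − 0.249109·6.183333 = 0.793011
ŷ(6.5) = 0.793011 + 0.249109·6.5 = 2.412218
residual = y − ŷ = 1 − 2.412218 = -1.412218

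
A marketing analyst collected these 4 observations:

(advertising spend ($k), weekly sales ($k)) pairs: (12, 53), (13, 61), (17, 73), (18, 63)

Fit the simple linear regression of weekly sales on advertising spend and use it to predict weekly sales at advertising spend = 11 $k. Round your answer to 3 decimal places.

54.192

n = 4, Σx = 60, Σy = 250, Σxy = 3804, Σx² = 926
Sxx = Σx² − (Σx)²/n = 926 − 900 = 26
Sxy = Σxy − (Σx)(Σy)/n = 3804 − 3750 = 54
b = Sxy/Sxx = 54/26 = 2.076923
a = ȳ − b·x̄ = 62.5 − 2.076923·15 = 31.346154
ŷ(11) = a + b·11 = 31.346154 + 2.076923·11 = 54.192308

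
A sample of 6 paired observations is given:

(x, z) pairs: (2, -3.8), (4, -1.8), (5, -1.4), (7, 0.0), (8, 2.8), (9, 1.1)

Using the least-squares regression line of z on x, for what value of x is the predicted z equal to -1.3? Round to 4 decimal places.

4.8787

n = 6, Σx = 35, Σy = -3.1, Σxy = 10.5, Σx² = 239
Sxx = Σx² − (Σx)²/n = 239 − 204.166667 = 34.833333
Sxy = Σxy − (Σx)(Σy)/n = 10.5 − (-18.083333) = 28.583333
b = Sxy/Sxx = 28.583333/34.833333 = 0.820574
a = ȳ − b·x̄ = -0.516667 − 0.820574·5.833333 = -5.303349
Set a + b·x = -1.3: x = (-1.3 − (-5.303349)) / 0.820574 = 4.878717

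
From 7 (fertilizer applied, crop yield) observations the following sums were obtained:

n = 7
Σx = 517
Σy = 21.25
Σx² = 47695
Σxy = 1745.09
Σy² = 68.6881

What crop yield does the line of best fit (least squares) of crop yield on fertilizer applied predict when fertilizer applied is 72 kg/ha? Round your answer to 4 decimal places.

Sxx = Σx² − (Σx)²/n = 47695 − 38184.142857 = 9510.857143
Sxy = Σxy − (Σx)(Σy)/n = 1745.09 − 1569.464286 = 175.625714
b = Sxy/Sxx = 175.625714/9510.857143 = 0.018466
a = ȳ − b·x̄ = 3.035714 − 0.018466·73.857143 = 1.671882
ŷ(72) = a + b·72 = 1.671882 + 0.018466·72 = 3.001421

3.0014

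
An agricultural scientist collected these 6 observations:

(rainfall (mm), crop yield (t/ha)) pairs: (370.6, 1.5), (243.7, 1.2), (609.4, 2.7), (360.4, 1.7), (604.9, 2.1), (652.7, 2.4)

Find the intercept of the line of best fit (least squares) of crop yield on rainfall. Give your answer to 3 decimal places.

n = 6, Σx = 2841.7, Σy = 11.6, Σxy = 5943.17, Σx² = 1489911.87
Sxx = Σx² − (Σx)²/n = 1489911.87 − 1345876.481667 = 144035.388333
Sxy = Σxy − (Σx)(Σy)/n = 5943.17 − 5493.953333 = 449.216667
b = Sxy/Sxx = 449.216667/144035.388333 = 0.003119
a = ȳ − b·x̄ = 1.933333 − 0.003119·473.616667 = 0.456221

0.456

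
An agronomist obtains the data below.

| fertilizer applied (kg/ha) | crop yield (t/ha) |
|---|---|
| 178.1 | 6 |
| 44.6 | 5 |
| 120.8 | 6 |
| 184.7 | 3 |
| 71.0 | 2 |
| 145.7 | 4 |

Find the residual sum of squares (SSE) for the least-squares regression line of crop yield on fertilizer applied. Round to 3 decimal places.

n = 6, Σx = 744.9, Σy = 26, Σxy = 3295.3, Σx² = 108684.99, Σy² = 126
Sxx = Σx² − (Σx)²/n = 108684.99 − 92479.335 = 16205.655
Sxy = Σxy − (Σx)(Σy)/n = 3295.3 − 3227.9 = 67.4
Syy = Σy² − (Σy)²/n = 126 − 112.666667 = 13.333333
b = Sxy/Sxx = 67.4/16205.655 = 0.004159
SSE = Syy − b·Sxy = 13.333333 − 0.004159·67.4 = 13.053014

13.053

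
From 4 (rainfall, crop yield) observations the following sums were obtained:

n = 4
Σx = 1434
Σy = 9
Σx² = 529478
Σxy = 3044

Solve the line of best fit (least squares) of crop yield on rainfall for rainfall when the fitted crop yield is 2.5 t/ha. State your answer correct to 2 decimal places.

337.42

Sxx = Σx² − (Σx)²/n = 529478 − 514089 = 15389
Sxy = Σxy − (Σx)(Σy)/n = 3044 − 3226.5 = -182.5
b = Sxy/Sxx = -182.5/15389 = -0.011859
a = ȳ − b·x̄ = 2.25 − (-0.011859)·358.5 = 6.501495
Set a + b·x = 2.5: x = (2.5 − 6.501495) / (-0.011859) = 337.419178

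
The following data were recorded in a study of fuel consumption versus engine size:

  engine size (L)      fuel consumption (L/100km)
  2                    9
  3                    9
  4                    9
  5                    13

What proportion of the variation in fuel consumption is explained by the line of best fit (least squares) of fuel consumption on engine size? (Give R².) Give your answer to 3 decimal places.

0.600

n = 4, Σx = 14, Σy = 40, Σxy = 146, Σx² = 54, Σy² = 412
Sxx = Σx² − (Σx)²/n = 54 − 49 = 5
Sxy = Σxy − (Σx)(Σy)/n = 146 − 140 = 6
Syy = Σy² − (Σy)²/n = 412 − 400 = 12
R² = Sxy²/(Sxx·Syy) = (6)²/(5·12) = 0.6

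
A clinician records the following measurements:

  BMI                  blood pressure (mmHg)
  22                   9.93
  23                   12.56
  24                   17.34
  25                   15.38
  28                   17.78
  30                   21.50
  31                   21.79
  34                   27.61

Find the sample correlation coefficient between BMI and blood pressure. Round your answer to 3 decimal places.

0.960

n = 8, Σx = 217, Σy = 143.89, Σxy = 4065.07, Σx² = 6015, Σy² = 2809.0731
Sxx = Σx² − (Σx)²/n = 6015 − 5886.125 = 128.875
Sxy = Σxy − (Σx)(Σy)/n = 4065.07 − 3903.01625 = 162.05375
Syy = Σy² − (Σy)²/n = 2809.0731 − 2588.041512 = 221.031588
r = Sxy/√(Sxx·Syy) = 162.05375/√(28485.445839) = 162.05375/168.776319 = 0.960169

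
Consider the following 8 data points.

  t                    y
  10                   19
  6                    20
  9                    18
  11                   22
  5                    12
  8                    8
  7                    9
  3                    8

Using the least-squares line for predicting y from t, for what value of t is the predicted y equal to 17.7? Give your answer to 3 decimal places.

9.671

n = 8, Σx = 59, Σy = 116, Σxy = 925, Σx² = 485
Sxx = Σx² − (Σx)²/n = 485 − 435.125 = 49.875
Sxy = Σxy − (Σx)(Σy)/n = 925 − 855.5 = 69.5
b = Sxy/Sxx = 69.5/49.875 = 1.393484
a = ȳ − b·x̄ = 14.5 − 1.393484·7.375 = 4.223058
Set a + b·x = 17.7: x = (17.7 − 4.223058) / 1.393484 = 9.671403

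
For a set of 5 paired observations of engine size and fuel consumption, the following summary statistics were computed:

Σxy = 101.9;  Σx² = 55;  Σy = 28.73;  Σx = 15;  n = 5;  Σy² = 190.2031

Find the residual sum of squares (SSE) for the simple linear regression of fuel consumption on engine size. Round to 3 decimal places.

0.440

Sxx = Σx² − (Σx)²/n = 55 − 45 = 10
Sxy = Σxy − (Σx)(Σy)/n = 101.9 − 86.19 = 15.71
Syy = Σy² − (Σy)²/n = 190.2031 − 165.08258 = 25.12052
b = Sxy/Sxx = 15.71/10 = 1.571
SSE = Syy − b·Sxy = 25.12052 − 1.571·15.71 = 0.44011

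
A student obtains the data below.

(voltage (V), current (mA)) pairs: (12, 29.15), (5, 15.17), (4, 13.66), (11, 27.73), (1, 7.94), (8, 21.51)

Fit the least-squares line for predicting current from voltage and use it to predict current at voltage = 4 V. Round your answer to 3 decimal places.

n = 6, Σx = 41, Σy = 115.16, Σxy = 965.34, Σx² = 371
Sxx = Σx² − (Σx)²/n = 371 − 280.166667 = 90.833333
Sxy = Σxy − (Σx)(Σy)/n = 965.34 − 786.926667 = 178.413333
b = Sxy/Sxx = 178.413333/90.833333 = 1.964183
a = ȳ − b·x̄ = 19.193333 − 1.964183·6.833333 = 5.771413
ŷ(4) = a + b·4 = 5.771413 + 1.964183·4 = 13.628147

13.628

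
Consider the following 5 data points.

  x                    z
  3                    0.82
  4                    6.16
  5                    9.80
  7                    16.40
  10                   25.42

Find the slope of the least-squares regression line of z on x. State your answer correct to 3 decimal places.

3.416

n = 5, Σx = 29, Σy = 58.6, Σxy = 445.1, Σx² = 199
Sxx = Σx² − (Σx)²/n = 199 − 168.2 = 30.8
Sxy = Σxy − (Σx)(Σy)/n = 445.1 − 339.88 = 105.22
b = Sxy/Sxx = 105.22/30.8 = 3.416234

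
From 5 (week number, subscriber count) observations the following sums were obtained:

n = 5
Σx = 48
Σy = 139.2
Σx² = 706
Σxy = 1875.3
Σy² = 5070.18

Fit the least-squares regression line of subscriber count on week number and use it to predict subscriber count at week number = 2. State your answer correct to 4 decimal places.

Sxx = Σx² − (Σx)²/n = 706 − 460.8 = 245.2
Sxy = Σxy − (Σx)(Σy)/n = 1875.3 − 1336.32 = 538.98
b = Sxy/Sxx = 538.98/245.2 = 2.198124
a = ȳ − b·x̄ = 27.84 − 2.198124·9.6 = 6.738010
ŷ(2) = a + b·2 = 6.738010 + 2.198124·2 = 11.134258

11.1343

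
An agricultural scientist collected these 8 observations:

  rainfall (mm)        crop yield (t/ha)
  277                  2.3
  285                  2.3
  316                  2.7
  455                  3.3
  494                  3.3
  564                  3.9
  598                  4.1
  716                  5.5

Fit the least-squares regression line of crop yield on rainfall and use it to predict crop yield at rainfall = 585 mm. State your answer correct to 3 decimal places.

4.216

n = 8, Σx = 3705, Σy = 27.4, Σxy = 13866.9, Σx² = 1897227
Sxx = Σx² − (Σx)²/n = 1897227 − 1715878.125 = 181348.875
Sxy = Σxy − (Σx)(Σy)/n = 13866.9 − 12689.625 = 1177.275
b = Sxy/Sxx = 1177.275/181348.875 = 0.006492
a = ȳ − b·x̄ = 3.425 − 0.006492·463.125 = 0.418499
ŷ(585) = a + b·585 = 0.418499 + 0.006492·585 = 4.216184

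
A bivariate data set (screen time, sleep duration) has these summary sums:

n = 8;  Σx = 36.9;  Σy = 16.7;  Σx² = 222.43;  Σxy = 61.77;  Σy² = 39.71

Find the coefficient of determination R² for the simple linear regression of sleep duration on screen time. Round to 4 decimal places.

0.9194

Sxx = Σx² − (Σx)²/n = 222.43 − 170.20125 = 52.22875
Sxy = Σxy − (Σx)(Σy)/n = 61.77 − 77.02875 = -15.25875
Syy = Σy² − (Σy)²/n = 39.71 − 34.86125 = 4.84875
R² = Sxy²/(Sxx·Syy) = (-15.25875)²/(52.22875·4.84875) = 0.919387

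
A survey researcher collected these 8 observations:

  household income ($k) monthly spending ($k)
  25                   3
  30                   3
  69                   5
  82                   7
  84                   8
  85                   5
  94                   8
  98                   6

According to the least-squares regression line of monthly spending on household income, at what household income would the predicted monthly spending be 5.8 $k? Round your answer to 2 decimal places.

n = 8, Σx = 567, Σy = 45, Σxy = 3521, Σx² = 45731
Sxx = Σx² − (Σx)²/n = 45731 − 40186.125 = 5544.875
Sxy = Σxy − (Σx)(Σy)/n = 3521 − 3189.375 = 331.625
b = Sxy/Sxx = 331.625/5544.875 = 0.059807
a = ȳ − b·x̄ = 5.625 − 0.059807·70.875 = 1.386145
Set a + b·x = 5.8: x = (5.8 − 1.386145) / 0.059807 = 73.801055

73.80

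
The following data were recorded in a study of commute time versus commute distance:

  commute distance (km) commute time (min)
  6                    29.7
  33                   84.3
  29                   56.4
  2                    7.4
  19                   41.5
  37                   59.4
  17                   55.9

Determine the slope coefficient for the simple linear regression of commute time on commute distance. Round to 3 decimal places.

n = 7, Σx = 143, Σy = 334.6, Σxy = 8547.1, Σx² = 3989
Sxx = Σx² − (Σx)²/n = 3989 − 2921.285714 = 1067.714286
Sxy = Σxy − (Σx)(Σy)/n = 8547.1 − 6835.4 = 1711.7
b = Sxy/Sxx = 1711.7/1067.714286 = 1.603144

1.603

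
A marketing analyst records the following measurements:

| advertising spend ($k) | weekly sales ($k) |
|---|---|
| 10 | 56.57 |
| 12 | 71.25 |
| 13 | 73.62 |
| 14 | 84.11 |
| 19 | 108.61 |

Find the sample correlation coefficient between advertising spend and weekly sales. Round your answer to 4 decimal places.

n = 5, Σx = 68, Σy = 394.16, Σxy = 5618.89, Σx² = 970, Σy² = 32567.256
Sxx = Σx² − (Σx)²/n = 970 − 924.8 = 45.2
Sxy = Σxy − (Σx)(Σy)/n = 5618.89 − 5360.576 = 258.314
Syy = Σy² − (Σy)²/n = 32567.256 − 31072.42112 = 1494.83488
r = Sxy/√(Sxx·Syy) = 258.314/√(67566.536576) = 258.314/259.935639 = 0.993761

0.9938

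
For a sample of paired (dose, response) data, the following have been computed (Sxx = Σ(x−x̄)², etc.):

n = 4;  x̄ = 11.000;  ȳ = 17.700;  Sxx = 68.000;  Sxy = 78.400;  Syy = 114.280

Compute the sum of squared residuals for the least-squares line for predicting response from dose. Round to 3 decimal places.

23.889

b = Sxy/Sxx = 78.4/68 = 1.152941
SSE = Syy − b·Sxy = 114.28 − 1.152941·78.4 = 23.889412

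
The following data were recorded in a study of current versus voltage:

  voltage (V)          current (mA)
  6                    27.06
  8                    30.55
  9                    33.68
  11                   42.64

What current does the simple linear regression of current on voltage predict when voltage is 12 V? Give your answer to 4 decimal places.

n = 4, Σx = 34, Σy = 133.93, Σxy = 1178.92, Σx² = 302
Sxx = Σx² − (Σx)²/n = 302 − 289 = 13
Sxy = Σxy − (Σx)(Σy)/n = 1178.92 − 1138.405 = 40.515
b = Sxy/Sxx = 40.515/13 = 3.116538
a = ȳ − b·x̄ = 33.4825 − 3.116538·8.5 = 6.991923
ŷ(12) = a + b·12 = 6.991923 + 3.116538·12 = 44.390385

44.3904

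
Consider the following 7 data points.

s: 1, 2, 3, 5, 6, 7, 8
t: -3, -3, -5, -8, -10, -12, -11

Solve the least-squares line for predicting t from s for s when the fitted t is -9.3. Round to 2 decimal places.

n = 7, Σx = 32, Σy = -52, Σxy = -296, Σx² = 188
Sxx = Σx² − (Σx)²/n = 188 − 146.285714 = 41.714286
Sxy = Σxy − (Σx)(Σy)/n = -296 − (-237.714286) = -58.285714
b = Sxy/Sxx = -58.285714/41.714286 = -1.397260
a = ȳ − b·x̄ = -7.428571 − (-1.397260)·4.571429 = -1.041096
Set a + b·x = -9.3: x = (-9.3 − (-1.041096)) / (-1.397260) = 5.910784

5.91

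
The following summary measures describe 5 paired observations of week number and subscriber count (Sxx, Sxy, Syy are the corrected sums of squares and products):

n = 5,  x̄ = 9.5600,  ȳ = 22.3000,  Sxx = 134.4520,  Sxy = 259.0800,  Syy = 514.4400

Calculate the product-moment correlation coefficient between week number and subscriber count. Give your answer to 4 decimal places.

r = Sxy/√(Sxx·Syy) = 259.08/√(69167.48688) = 259.08/262.997123 = 0.985106

0.9851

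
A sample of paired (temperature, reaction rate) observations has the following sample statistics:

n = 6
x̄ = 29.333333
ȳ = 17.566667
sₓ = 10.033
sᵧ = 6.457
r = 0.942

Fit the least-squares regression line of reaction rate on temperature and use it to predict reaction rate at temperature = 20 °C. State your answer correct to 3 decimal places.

11.908

b = r · sᵧ/sₓ = 0.942 · 6.457/10.033 = 0.606249
a = ȳ − b·x̄ = 17.566667 − 0.606249·29.333333 = -0.216630
ŷ(20) = a + b·20 = -0.216630 + 0.606249·20 = 11.908345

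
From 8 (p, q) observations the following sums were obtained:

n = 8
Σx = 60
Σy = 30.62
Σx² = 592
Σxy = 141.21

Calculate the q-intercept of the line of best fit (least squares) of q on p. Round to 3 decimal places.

8.499

Sxx = Σx² − (Σx)²/n = 592 − 450 = 142
Sxy = Σxy − (Σx)(Σy)/n = 141.21 − 229.65 = -88.44
b = Sxy/Sxx = -88.44/142 = -0.622817
a = ȳ − b·x̄ = 3.8275 − (-0.622817)·7.5 = 8.498627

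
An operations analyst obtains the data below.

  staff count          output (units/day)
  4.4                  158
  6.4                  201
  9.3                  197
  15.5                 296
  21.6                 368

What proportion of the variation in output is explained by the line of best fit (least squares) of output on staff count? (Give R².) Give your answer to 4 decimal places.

n = 5, Σx = 57.2, Σy = 1220, Σxy = 16350.5, Σx² = 853.62, Σy² = 327214
Sxx = Σx² − (Σx)²/n = 853.62 − 654.368 = 199.252
Sxy = Σxy − (Σx)(Σy)/n = 16350.5 − 13956.8 = 2393.7
Syy = Σy² − (Σy)²/n = 327214 − 297680 = 29534
R² = Sxy²/(Sxx·Syy) = (2393.7)²/(199.252·29534) = 0.973676

0.9737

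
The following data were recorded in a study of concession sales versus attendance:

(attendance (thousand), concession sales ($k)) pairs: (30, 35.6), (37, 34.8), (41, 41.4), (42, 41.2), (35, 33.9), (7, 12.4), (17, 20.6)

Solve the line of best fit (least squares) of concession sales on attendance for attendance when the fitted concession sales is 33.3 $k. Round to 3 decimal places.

n = 7, Σx = 209, Σy = 219.9, Σxy = 7406.9, Σx² = 7277
Sxx = Σx² − (Σx)²/n = 7277 − 6240.142857 = 1036.857143
Sxy = Σxy − (Σx)(Σy)/n = 7406.9 − 6565.585714 = 841.314286
b = Sxy/Sxx = 841.314286/1036.857143 = 0.811408
a = ȳ − b·x̄ = 31.414286 − 0.811408·29.857143 = 7.187958
Set a + b·x = 33.3: x = (33.3 − 7.187958) / 0.811408 = 32.181145

32.181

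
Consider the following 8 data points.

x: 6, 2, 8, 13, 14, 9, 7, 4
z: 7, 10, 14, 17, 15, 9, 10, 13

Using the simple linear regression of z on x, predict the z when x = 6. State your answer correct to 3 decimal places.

n = 8, Σx = 63, Σy = 95, Σxy = 808, Σx² = 615
Sxx = Σx² − (Σx)²/n = 615 − 496.125 = 118.875
Sxy = Σxy − (Σx)(Σy)/n = 808 − 748.125 = 59.875
b = Sxy/Sxx = 59.875/118.875 = 0.503680
a = ȳ − b·x̄ = 11.875 − 0.503680·7.875 = 7.908517
ŷ(6) = a + b·6 = 7.908517 + 0.503680·6 = 10.930599

10.931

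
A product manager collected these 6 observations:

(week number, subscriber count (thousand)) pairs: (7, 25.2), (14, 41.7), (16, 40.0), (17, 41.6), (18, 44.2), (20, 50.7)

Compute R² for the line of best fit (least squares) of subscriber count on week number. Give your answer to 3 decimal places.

0.932

n = 6, Σx = 92, Σy = 243.4, Σxy = 3917, Σx² = 1514, Σy² = 10228.62
Sxx = Σx² − (Σx)²/n = 1514 − 1410.666667 = 103.333333
Sxy = Σxy − (Σx)(Σy)/n = 3917 − 3732.133333 = 184.866667
Syy = Σy² − (Σy)²/n = 10228.62 − 9873.926667 = 354.693333
R² = Sxy²/(Sxx·Syy) = (184.866667)²/(103.333333·354.693333) = 0.932446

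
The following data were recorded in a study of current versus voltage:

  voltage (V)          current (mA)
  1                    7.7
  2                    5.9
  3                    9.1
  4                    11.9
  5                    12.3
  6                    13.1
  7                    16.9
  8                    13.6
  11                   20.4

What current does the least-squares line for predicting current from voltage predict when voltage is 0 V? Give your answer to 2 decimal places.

5.31

n = 9, Σx = 47, Σy = 110.9, Σxy = 686, Σx² = 325
Sxx = Σx² − (Σx)²/n = 325 − 245.444444 = 79.555556
Sxy = Σxy − (Σx)(Σy)/n = 686 − 579.144444 = 106.855556
b = Sxy/Sxx = 106.855556/79.555556 = 1.343156
a = ȳ − b·x̄ = 12.322222 − 1.343156·5.222222 = 5.307961
ŷ(0) = a + b·0 = 5.307961 + 1.343156·0 = 5.307961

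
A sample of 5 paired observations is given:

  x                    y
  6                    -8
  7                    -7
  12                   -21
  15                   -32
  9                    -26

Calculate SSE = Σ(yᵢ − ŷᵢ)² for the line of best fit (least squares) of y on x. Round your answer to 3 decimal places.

119.880

n = 5, Σx = 49, Σy = -94, Σxy = -1063, Σx² = 535, Σy² = 2254
Sxx = Σx² − (Σx)²/n = 535 − 480.2 = 54.8
Sxy = Σxy − (Σx)(Σy)/n = -1063 − (-921.2) = -141.8
Syy = Σy² − (Σy)²/n = 2254 − 1767.2 = 486.8
b = Sxy/Sxx = -141.8/54.8 = -2.587591
SSE = Syy − b·Sxy = 486.8 − (-2.587591)·(-141.8) = 119.879562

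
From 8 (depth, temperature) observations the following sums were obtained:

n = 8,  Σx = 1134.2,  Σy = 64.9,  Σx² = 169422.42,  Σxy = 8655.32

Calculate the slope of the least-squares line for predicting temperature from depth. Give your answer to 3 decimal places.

-0.063

Sxx = Σx² − (Σx)²/n = 169422.42 − 160801.205 = 8621.215
Sxy = Σxy − (Σx)(Σy)/n = 8655.32 − 9201.1975 = -545.8775
b = Sxy/Sxx = -545.8775/8621.215 = -0.063318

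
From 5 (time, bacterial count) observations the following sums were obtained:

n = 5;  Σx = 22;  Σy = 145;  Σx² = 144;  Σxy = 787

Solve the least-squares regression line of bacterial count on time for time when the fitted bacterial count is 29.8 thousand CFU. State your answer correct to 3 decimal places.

Sxx = Σx² − (Σx)²/n = 144 − 96.8 = 47.2
Sxy = Σxy − (Σx)(Σy)/n = 787 − 638 = 149
b = Sxy/Sxx = 149/47.2 = 3.156780
a = ȳ − b·x̄ = 29 − 3.156780·4.4 = 15.110169
Set a + b·x = 29.8: x = (29.8 − 15.110169) / 3.156780 = 4.653423

4.653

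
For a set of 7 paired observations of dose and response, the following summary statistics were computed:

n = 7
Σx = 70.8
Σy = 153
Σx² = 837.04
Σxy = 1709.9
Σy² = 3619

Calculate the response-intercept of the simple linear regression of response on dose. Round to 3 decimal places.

Sxx = Σx² − (Σx)²/n = 837.04 − 716.091429 = 120.948571
Sxy = Σxy − (Σx)(Σy)/n = 1709.9 − 1547.485714 = 162.414286
b = Sxy/Sxx = 162.414286/120.948571 = 1.342838
a = ȳ − b·x̄ = 21.857143 − 1.342838·10.114286 = 8.275300

8.275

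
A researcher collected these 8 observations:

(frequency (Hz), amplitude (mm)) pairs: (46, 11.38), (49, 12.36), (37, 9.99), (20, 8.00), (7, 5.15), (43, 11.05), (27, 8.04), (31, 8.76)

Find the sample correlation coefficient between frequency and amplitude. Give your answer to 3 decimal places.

0.988

n = 8, Σx = 260, Σy = 74.73, Σxy = 2658.59, Σx² = 9874, Σy² = 736.0783
Sxx = Σx² − (Σx)²/n = 9874 − 8450 = 1424
Sxy = Σxy − (Σx)(Σy)/n = 2658.59 − 2428.725 = 229.865
Syy = Σy² − (Σy)²/n = 736.0783 − 698.071613 = 38.006687
r = Sxy/√(Sxx·Syy) = 229.865/√(54121.523) = 229.865/232.640330 = 0.988070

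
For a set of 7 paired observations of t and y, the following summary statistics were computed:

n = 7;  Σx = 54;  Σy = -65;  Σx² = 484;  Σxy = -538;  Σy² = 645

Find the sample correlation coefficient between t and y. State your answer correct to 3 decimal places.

Sxx = Σx² − (Σx)²/n = 484 − 416.571429 = 67.428571
Sxy = Σxy − (Σx)(Σy)/n = -538 − (-501.428571) = -36.571429
Syy = Σy² − (Σy)²/n = 645 − 603.571429 = 41.428571
r = Sxy/√(Sxx·Syy) = -36.571429/√(2793.469388) = -36.571429/52.853282 = -0.691942

-0.692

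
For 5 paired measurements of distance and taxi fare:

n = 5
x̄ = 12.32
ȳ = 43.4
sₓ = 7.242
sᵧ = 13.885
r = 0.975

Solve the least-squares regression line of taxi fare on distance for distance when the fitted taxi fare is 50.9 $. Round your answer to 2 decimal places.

b = r · sᵧ/sₓ = 0.975 · 13.885/7.242 = 1.869356
a = ȳ − b·x̄ = 43.4 − 1.869356·12.32 = 20.369536
Set a + b·x = 50.9: x = (50.9 − 20.369536) / 1.869356 = 16.332077

16.33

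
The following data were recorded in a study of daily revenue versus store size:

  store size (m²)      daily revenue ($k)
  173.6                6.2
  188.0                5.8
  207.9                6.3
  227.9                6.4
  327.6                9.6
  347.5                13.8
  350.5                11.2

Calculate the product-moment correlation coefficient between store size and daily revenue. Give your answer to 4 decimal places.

n = 7, Σx = 1823, Σy = 59.3, Σxy = 16801.11, Σx² = 511570.04, Σy² = 560.77
Sxx = Σx² − (Σx)²/n = 511570.04 − 474761.285714 = 36808.754286
Sxy = Σxy − (Σx)(Σy)/n = 16801.11 − 15443.414286 = 1357.695714
Syy = Σy² − (Σy)²/n = 560.77 − 502.355714 = 58.414286
r = Sxy/√(Sxx·Syy) = 1357.695714/√(2150157.089633) = 1357.695714/1466.341396 = 0.925907

0.9259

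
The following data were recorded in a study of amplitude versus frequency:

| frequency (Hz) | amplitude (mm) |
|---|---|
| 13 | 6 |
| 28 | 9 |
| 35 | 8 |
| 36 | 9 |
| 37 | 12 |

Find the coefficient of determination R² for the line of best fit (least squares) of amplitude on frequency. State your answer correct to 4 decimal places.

0.5893

n = 5, Σx = 149, Σy = 44, Σxy = 1378, Σx² = 4843, Σy² = 406
Sxx = Σx² − (Σx)²/n = 4843 − 4440.2 = 402.8
Sxy = Σxy − (Σx)(Σy)/n = 1378 − 1311.2 = 66.8
Syy = Σy² − (Σy)²/n = 406 − 387.2 = 18.8
R² = Sxy²/(Sxx·Syy) = (66.8)²/(402.8·18.8) = 0.589258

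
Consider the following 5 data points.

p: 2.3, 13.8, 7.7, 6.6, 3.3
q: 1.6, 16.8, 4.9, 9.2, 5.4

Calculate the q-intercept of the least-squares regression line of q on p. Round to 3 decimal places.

-0.307

n = 5, Σx = 33.7, Σy = 37.9, Σxy = 351.79, Σx² = 309.47
Sxx = Σx² − (Σx)²/n = 309.47 − 227.138 = 82.332
Sxy = Σxy − (Σx)(Σy)/n = 351.79 − 255.446 = 96.344
b = Sxy/Sxx = 96.344/82.332 = 1.170189
a = ȳ − b·x̄ = 7.58 − 1.170189·6.74 = -0.307074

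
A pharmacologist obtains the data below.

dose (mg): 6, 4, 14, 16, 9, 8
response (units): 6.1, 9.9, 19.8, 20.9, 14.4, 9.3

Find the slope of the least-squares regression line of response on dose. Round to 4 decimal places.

1.1907

n = 6, Σx = 57, Σy = 80.4, Σxy = 891.8, Σx² = 649
Sxx = Σx² − (Σx)²/n = 649 − 541.5 = 107.5
Sxy = Σxy − (Σx)(Σy)/n = 891.8 − 763.8 = 128
b = Sxy/Sxx = 128/107.5 = 1.190698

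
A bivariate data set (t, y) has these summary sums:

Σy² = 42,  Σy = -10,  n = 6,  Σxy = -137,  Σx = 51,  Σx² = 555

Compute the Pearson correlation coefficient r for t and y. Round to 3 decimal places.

-0.937

Sxx = Σx² − (Σx)²/n = 555 − 433.5 = 121.5
Sxy = Σxy − (Σx)(Σy)/n = -137 − (-85) = -52
Syy = Σy² − (Σy)²/n = 42 − 16.666667 = 25.333333
r = Sxy/√(Sxx·Syy) = -52/√(3078) = -52/55.479726 = -0.937279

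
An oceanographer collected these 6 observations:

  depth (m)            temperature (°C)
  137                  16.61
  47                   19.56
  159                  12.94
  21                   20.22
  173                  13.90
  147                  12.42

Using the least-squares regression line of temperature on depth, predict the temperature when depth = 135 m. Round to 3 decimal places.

14.909

n = 6, Σx = 684, Σy = 95.65, Σxy = 9907.41, Σx² = 98238
Sxx = Σx² − (Σx)²/n = 98238 − 77976 = 20262
Sxy = Σxy − (Σx)(Σy)/n = 9907.41 − 10904.1 = -996.69
b = Sxy/Sxx = -996.69/20262 = -0.049190
a = ȳ − b·x̄ = 15.941667 − (-0.049190)·114 = 21.549339
ŷ(135) = a + b·135 = 21.549339 + (-0.049190)·135 = 14.908674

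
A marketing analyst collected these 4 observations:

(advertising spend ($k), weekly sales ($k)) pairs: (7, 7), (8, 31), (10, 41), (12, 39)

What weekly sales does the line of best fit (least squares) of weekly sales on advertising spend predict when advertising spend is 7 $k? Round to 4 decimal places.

n = 4, Σx = 37, Σy = 118, Σxy = 1175, Σx² = 357
Sxx = Σx² − (Σx)²/n = 357 − 342.25 = 14.75
Sxy = Σxy − (Σx)(Σy)/n = 1175 − 1091.5 = 83.5
b = Sxy/Sxx = 83.5/14.75 = 5.661017
a = ȳ − b·x̄ = 29.5 − 5.661017·9.25 = -22.864407
ŷ(7) = a + b·7 = -22.864407 + 5.661017·7 = 16.762712

16.7627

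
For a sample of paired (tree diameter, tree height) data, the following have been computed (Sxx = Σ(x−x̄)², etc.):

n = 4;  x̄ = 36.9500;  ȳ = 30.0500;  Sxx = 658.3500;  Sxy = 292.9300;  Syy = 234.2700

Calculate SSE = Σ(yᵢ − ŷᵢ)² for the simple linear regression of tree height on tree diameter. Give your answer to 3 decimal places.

103.932

b = Sxy/Sxx = 292.93/658.35 = 0.444946
SSE = Syy − b·Sxy = 234.27 − 0.444946·292.93 = 103.932057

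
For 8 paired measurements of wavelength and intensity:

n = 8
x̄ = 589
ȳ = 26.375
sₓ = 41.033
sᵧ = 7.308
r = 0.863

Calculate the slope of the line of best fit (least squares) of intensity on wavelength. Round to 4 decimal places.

b = r · sᵧ/sₓ = 0.863 · 7.308/41.033 = 0.153701

0.1537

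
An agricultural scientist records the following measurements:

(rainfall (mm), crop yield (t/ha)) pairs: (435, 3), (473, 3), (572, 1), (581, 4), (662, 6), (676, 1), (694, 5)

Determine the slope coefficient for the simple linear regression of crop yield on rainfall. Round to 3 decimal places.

n = 7, Σx = 4093, Σy = 23, Σxy = 13738, Σx² = 2454555
Sxx = Σx² − (Σx)²/n = 2454555 − 2393235.571429 = 61319.428571
Sxy = Σxy − (Σx)(Σy)/n = 13738 − 13448.428571 = 289.571429
b = Sxy/Sxx = 289.571429/61319.428571 = 0.004722

0.005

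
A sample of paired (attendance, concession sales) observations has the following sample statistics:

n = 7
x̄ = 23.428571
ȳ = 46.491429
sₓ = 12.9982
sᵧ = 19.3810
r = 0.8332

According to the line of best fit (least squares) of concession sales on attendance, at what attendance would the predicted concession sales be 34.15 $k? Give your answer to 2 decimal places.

13.49

b = r · sᵧ/sₓ = 0.8332 · 19.381/12.9982 = 1.242345
a = ȳ − b·x̄ = 46.491429 − 1.242345·23.428571 = 17.385060
Set a + b·x = 34.15: x = (34.15 − 17.385060) / 1.242345 = 13.494592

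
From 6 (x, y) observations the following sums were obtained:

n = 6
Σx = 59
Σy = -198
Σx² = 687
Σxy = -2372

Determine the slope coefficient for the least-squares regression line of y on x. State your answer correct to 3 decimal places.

-3.978

Sxx = Σx² − (Σx)²/n = 687 − 580.166667 = 106.833333
Sxy = Σxy − (Σx)(Σy)/n = -2372 − (-1947) = -425
b = Sxy/Sxx = -425/106.833333 = -3.978159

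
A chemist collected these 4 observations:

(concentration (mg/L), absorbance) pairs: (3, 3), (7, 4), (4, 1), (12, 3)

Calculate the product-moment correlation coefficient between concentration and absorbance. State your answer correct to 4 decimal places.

n = 4, Σx = 26, Σy = 11, Σxy = 77, Σx² = 218, Σy² = 35
Sxx = Σx² − (Σx)²/n = 218 − 169 = 49
Sxy = Σxy − (Σx)(Σy)/n = 77 − 71.5 = 5.5
Syy = Σy² − (Σy)²/n = 35 − 30.25 = 4.75
r = Sxy/√(Sxx·Syy) = 5.5/√(232.75) = 5.5/15.256146 = 0.360510

0.3605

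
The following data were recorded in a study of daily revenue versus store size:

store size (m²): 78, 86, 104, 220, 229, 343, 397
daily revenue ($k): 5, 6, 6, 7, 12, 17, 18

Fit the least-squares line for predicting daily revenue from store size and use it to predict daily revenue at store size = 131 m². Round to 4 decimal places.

6.9526

n = 7, Σx = 1457, Σy = 71, Σxy = 18795, Σx² = 400395
Sxx = Σx² − (Σx)²/n = 400395 − 303264.142857 = 97130.857143
Sxy = Σxy − (Σx)(Σy)/n = 18795 − 14778.142857 = 4016.857143
b = Sxy/Sxx = 4016.857143/97130.857143 = 0.041355
a = ȳ − b·x̄ = 10.142857 − 0.041355·208.142857 = 1.535087
ŷ(131) = a + b·131 = 1.535087 + 0.041355·131 = 6.952606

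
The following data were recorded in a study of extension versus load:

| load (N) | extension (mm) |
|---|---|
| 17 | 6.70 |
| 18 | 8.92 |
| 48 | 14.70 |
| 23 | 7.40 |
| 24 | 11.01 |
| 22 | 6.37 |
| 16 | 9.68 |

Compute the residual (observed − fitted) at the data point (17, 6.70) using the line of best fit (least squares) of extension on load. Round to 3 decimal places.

-1.070

n = 7, Σx = 168, Σy = 64.78, Σxy = 1709.52, Σx² = 4762
Sxx = Σx² − (Σx)²/n = 4762 − 4032 = 730
Sxy = Σxy − (Σx)(Σy)/n = 1709.52 − 1554.72 = 154.8
b = Sxy/Sxx = 154.8/730 = 0.212055
a = ȳ − b·x̄ = 9.254286 − 0.212055·24 = 4.164971
ŷ(17) = 4.164971 + 0.212055·17 = 7.769902
residual = y − ŷ = 6.70 − 7.769902 = -1.069902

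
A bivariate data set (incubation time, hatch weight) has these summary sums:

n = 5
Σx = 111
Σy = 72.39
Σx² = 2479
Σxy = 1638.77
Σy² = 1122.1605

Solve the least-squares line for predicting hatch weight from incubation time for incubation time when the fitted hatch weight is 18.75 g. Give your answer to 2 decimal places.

24.19

Sxx = Σx² − (Σx)²/n = 2479 − 2464.2 = 14.8
Sxy = Σxy − (Σx)(Σy)/n = 1638.77 − 1607.058 = 31.712
b = Sxy/Sxx = 31.712/14.8 = 2.142703
a = ȳ − b·x̄ = 14.478 − 2.142703·22.2 = -33.09
Set a + b·x = 18.75: x = (18.75 − (-33.09)) / 2.142703 = 24.193744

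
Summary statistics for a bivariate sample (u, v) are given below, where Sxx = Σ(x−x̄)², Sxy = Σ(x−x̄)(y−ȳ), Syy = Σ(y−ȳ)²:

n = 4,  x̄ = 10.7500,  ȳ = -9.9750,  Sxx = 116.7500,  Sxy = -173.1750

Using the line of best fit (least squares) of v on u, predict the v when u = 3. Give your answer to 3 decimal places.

b = Sxy/Sxx = -173.175/116.75 = -1.483298
a = ȳ − b·x̄ = -9.975 − (-1.483298)·10.75 = 5.970450
ŷ(3) = a + b·3 = 5.970450 + (-1.483298)·3 = 1.520557

1.521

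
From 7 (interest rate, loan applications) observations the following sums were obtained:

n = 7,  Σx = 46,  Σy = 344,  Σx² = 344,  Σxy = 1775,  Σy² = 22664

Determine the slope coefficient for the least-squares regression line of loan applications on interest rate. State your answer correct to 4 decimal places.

Sxx = Σx² − (Σx)²/n = 344 − 302.285714 = 41.714286
Sxy = Σxy − (Σx)(Σy)/n = 1775 − 2260.571429 = -485.571429
b = Sxy/Sxx = -485.571429/41.714286 = -11.640411

-11.6404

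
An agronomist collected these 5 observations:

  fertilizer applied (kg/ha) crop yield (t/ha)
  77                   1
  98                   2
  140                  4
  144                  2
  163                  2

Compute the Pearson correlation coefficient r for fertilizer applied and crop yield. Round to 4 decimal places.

n = 5, Σx = 622, Σy = 11, Σxy = 1447, Σx² = 82438, Σy² = 29
Sxx = Σx² − (Σx)²/n = 82438 − 77376.8 = 5061.2
Sxy = Σxy − (Σx)(Σy)/n = 1447 − 1368.4 = 78.6
Syy = Σy² − (Σy)²/n = 29 − 24.2 = 4.8
r = Sxy/√(Sxx·Syy) = 78.6/√(24293.76) = 78.6/155.864557 = 0.504284

0.5043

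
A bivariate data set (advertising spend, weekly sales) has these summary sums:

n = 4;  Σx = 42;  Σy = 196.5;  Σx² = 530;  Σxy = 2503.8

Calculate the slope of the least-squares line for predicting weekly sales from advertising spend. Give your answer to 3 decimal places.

4.950

Sxx = Σx² − (Σx)²/n = 530 − 441 = 89
Sxy = Σxy − (Σx)(Σy)/n = 2503.8 − 2063.25 = 440.55
b = Sxy/Sxx = 440.55/89 = 4.95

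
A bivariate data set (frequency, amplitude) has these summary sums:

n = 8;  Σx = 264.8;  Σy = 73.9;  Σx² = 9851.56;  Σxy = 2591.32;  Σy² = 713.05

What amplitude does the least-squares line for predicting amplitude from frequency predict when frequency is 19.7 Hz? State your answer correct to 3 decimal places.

7.447

Sxx = Σx² − (Σx)²/n = 9851.56 − 8764.88 = 1086.68
Sxy = Σxy − (Σx)(Σy)/n = 2591.32 − 2446.09 = 145.23
b = Sxy/Sxx = 145.23/1086.68 = 0.133646
a = ȳ − b·x̄ = 9.2375 − 0.133646·33.1 = 4.813831
ŷ(19.7) = a + b·19.7 = 4.813831 + 0.133646·19.7 = 7.446649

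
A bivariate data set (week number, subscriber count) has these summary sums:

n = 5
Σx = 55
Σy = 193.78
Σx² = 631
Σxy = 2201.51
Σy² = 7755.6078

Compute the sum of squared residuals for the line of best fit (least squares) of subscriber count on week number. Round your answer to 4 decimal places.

Sxx = Σx² − (Σx)²/n = 631 − 605 = 26
Sxy = Σxy − (Σx)(Σy)/n = 2201.51 − 2131.58 = 69.93
Syy = Σy² − (Σy)²/n = 7755.6078 − 7510.13768 = 245.47012
b = Sxy/Sxx = 69.93/26 = 2.689615
SSE = Syy − b·Sxy = 245.47012 − 2.689615·69.93 = 57.385316

57.3853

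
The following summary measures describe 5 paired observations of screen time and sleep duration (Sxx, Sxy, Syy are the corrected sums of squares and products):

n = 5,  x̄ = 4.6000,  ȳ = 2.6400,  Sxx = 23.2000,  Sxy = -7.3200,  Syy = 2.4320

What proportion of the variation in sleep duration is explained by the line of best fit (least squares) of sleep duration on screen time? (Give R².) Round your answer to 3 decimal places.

R² = Sxy²/(Sxx·Syy) = (-7.32)²/(23.2·2.432) = 0.949665

0.950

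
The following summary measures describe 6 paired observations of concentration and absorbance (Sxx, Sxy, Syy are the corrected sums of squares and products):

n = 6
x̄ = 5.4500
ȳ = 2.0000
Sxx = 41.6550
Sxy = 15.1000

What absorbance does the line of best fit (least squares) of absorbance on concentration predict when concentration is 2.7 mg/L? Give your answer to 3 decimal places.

b = Sxy/Sxx = 15.1/41.655 = 0.362502
a = ȳ − b·x̄ = 2 − 0.362502·5.45 = 0.024367
ŷ(2.7) = a + b·2.7 = 0.024367 + 0.362502·2.7 = 1.003121

1.003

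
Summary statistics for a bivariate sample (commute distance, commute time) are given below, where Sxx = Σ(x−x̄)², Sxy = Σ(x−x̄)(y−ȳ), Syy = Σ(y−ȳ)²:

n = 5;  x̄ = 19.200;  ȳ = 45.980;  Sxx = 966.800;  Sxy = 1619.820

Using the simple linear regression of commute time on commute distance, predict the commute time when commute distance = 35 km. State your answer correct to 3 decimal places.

b = Sxy/Sxx = 1619.82/966.8 = 1.675445
a = ȳ − b·x̄ = 45.98 − 1.675445·19.2 = 13.811460
ŷ(35) = a + b·35 = 13.811460 + 1.675445·35 = 72.452027

72.452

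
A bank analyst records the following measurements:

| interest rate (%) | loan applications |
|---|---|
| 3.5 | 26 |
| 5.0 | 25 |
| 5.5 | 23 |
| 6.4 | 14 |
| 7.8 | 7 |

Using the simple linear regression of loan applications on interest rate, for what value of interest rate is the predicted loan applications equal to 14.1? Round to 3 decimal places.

n = 5, Σx = 28.2, Σy = 95, Σxy = 486.7, Σx² = 169.3
Sxx = Σx² − (Σx)²/n = 169.3 − 159.048 = 10.252
Sxy = Σxy − (Σx)(Σy)/n = 486.7 − 535.8 = -49.1
b = Sxy/Sxx = -49.1/10.252 = -4.789309
a = ȳ − b·x̄ = 19 − (-4.789309)·5.64 = 46.011705
Set a + b·x = 14.1: x = (14.1 − 46.011705) / (-4.789309) = 6.663112

6.663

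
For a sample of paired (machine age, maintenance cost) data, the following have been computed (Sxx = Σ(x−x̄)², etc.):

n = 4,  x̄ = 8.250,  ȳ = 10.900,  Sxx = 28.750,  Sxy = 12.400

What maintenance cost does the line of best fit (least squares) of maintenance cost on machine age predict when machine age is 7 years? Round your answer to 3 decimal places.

b = Sxy/Sxx = 12.4/28.75 = 0.431304
a = ȳ − b·x̄ = 10.9 − 0.431304·8.25 = 7.341739
ŷ(7) = a + b·7 = 7.341739 + 0.431304·7 = 10.360870

10.361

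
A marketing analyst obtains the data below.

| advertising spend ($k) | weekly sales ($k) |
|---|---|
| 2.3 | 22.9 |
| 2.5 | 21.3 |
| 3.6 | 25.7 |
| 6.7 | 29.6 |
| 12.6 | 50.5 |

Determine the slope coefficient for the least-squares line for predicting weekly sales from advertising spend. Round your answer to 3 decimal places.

2.705

n = 5, Σx = 27.7, Σy = 150, Σxy = 1033.06, Σx² = 228.15
Sxx = Σx² − (Σx)²/n = 228.15 − 153.458 = 74.692
Sxy = Σxy − (Σx)(Σy)/n = 1033.06 − 831 = 202.06
b = Sxy/Sxx = 202.06/74.692 = 2.705243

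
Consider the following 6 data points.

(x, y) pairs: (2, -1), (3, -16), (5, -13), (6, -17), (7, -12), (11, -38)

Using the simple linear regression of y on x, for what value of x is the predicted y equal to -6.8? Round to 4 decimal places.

n = 6, Σx = 34, Σy = -97, Σxy = -719, Σx² = 244
Sxx = Σx² − (Σx)²/n = 244 − 192.666667 = 51.333333
Sxy = Σxy − (Σx)(Σy)/n = -719 − (-549.666667) = -169.333333
b = Sxy/Sxx = -169.333333/51.333333 = -3.298701
a = ȳ − b·x̄ = -16.166667 − (-3.298701)·5.666667 = 2.525974
Set a + b·x = -6.8: x = (-6.8 − 2.525974) / (-3.298701) = 2.827165

2.8272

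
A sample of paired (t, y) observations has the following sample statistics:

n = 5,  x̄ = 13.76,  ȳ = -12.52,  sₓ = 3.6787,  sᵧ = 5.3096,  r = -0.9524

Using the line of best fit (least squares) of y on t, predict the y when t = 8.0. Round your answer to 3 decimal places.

b = r · sᵧ/sₓ = -0.9524 · 5.3096/3.6787 = -1.374633
a = ȳ − b·x̄ = -12.52 − (-1.374633)·13.76 = 6.394952
ŷ(8.0) = a + b·8.0 = 6.394952 + (-1.374633)·8 = -4.602113

-4.602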